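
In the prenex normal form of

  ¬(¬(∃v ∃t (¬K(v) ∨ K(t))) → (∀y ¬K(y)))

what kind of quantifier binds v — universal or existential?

universal

Rewrite implications/biconditionals: A → B as ¬A ∨ B.
  ¬(¬¬(∃v ∃t (¬K(v) ∨ K(t))) ∨ (∀y ¬K(y)))
Push ¬ through the quantifiers and connectives to reach negation normal form:
  (∀v ∀t (K(v) ∧ ¬K(t))) ∧ (∃y K(y))
All bound variables are already distinct, so no renaming is needed.
Finally move all quantifiers to the prefix:
  ∀v ∀t ∃y (K(v) ∧ ¬K(t) ∧ K(y))
The quantifier ∃v sits under an odd number of negations (counting the antecedent side of each →), so it flips to ∀v.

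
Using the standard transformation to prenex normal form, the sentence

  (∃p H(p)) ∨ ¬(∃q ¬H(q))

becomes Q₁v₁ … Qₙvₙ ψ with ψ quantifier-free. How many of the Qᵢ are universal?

Move each ¬ inward, flipping quantifiers it crosses:
  (∃p H(p)) ∨ (∀q H(q))
Pull the quantifiers to the front (each side's bound variable is not free in the other side):
  ∃p ∀q (H(p) ∨ H(q))
The prefix is ∃p ∀q: 1 universal, 1 existential.

1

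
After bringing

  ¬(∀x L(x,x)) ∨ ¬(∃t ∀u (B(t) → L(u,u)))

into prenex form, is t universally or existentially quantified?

universal

First replace A → B with ¬A ∨ B.
  ¬(∀x L(x,x)) ∨ ¬(∃t ∀u (¬B(t) ∨ L(u,u)))
Push ¬ through the quantifiers and connectives to reach negation normal form:
  (∃x ¬L(x,x)) ∨ (∀t ∃u (B(t) ∧ ¬L(u,u)))
All bound variables are already distinct, so no renaming is needed.
Extract every quantifier outward, since the variables are now distinct and don't occur free across branches:
  ∃x ∀t ∃u (¬L(x,x) ∨ B(t) ∧ ¬L(u,u))
The quantifier ∃t sits under an odd number of negations (counting the antecedent side of each →), so it flips to ∀t.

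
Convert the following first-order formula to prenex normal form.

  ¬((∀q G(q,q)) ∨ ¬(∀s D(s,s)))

Drive negations inward (¬∀x A ≡ ∃x ¬A, ¬∃x A ≡ ∀x ¬A, De Morgan for ∧/∨):
  (∃q ¬G(q,q)) ∧ (∀s D(s,s))
Extract every quantifier outward, since the variables are now distinct and don't occur free across branches:
  ∃q ∀s (¬G(q,q) ∧ D(s,s))

∃q ∀s (¬G(q,q) ∧ D(s,s))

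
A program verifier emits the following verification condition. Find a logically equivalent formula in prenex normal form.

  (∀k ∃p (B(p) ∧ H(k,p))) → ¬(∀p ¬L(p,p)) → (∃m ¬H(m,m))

∃k ∀p ∀y1 ∃m (¬B(p) ∨ ¬H(k,p) ∨ ¬L(y1,y1) ∨ ¬H(m,m))

First replace A → B with ¬A ∨ B.
  ¬(∀k ∃p (B(p) ∧ H(k,p))) ∨ ¬¬(∀p ¬L(p,p)) ∨ (∃m ¬H(m,m))
Push ¬ through the quantifiers and connectives to reach negation normal form:
  (∃k ∀p (¬B(p) ∨ ¬H(k,p))) ∨ (∀p ¬L(p,p)) ∨ (∃m ¬H(m,m))
Rename bound variables to avoid capture: p↦y1.
  (∃k ∀p (¬B(p) ∨ ¬H(k,p))) ∨ (∀y1 ¬L(y1,y1)) ∨ (∃m ¬H(m,m))
Extract every quantifier outward, since the variables are now distinct and don't occur free across branches:
  ∃k ∀p ∀y1 ∃m (¬B(p) ∨ ¬H(k,p) ∨ ¬L(y1,y1) ∨ ¬H(m,m))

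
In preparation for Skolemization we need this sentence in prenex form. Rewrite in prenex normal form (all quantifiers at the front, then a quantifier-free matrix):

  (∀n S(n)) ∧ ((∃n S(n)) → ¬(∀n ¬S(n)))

∀n ∀w1 ∃y (S(n) ∧ (¬S(w1) ∨ S(y)))

Rewrite implications/biconditionals: A → B as ¬A ∨ B.
  (∀n S(n)) ∧ (¬(∃n S(n)) ∨ ¬(∀n ¬S(n)))
Drive negations inward (¬∀x A ≡ ∃x ¬A, ¬∃x A ≡ ∀x ¬A, De Morgan for ∧/∨):
  (∀n S(n)) ∧ ((∀n ¬S(n)) ∨ (∃n S(n)))
Rename bound variables to avoid capture: n↦w1, n↦y.
  (∀n S(n)) ∧ ((∀w1 ¬S(w1)) ∨ (∃y S(y)))
Finally move all quantifiers to the prefix:
  ∀n ∀w1 ∃y (S(n) ∧ (¬S(w1) ∨ S(y)))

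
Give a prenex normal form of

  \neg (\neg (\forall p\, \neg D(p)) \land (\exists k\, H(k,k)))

Move each ¬ inward, flipping quantifiers it crosses:
  (\forall p\, \neg D(p)) \lor (\forall k\, \neg H(k,k))
All bound variables are already distinct, so no renaming is needed.
Pull the quantifiers to the front (each side's bound variable is not free in the other side):
  \forall p\, \forall k\, (\neg D(p) \lor \neg H(k,k))

\forall p\, \forall k\, (\neg D(p) \lor \neg H(k,k))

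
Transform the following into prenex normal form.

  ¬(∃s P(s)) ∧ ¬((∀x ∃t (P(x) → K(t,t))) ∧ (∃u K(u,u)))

∀s ∃x ∀t ∀u (¬P(s) ∧ (P(x) ∧ ¬K(t,t) ∨ ¬K(u,u)))

First replace A → B with ¬A ∨ B.
  ¬(∃s P(s)) ∧ ¬((∀x ∃t (¬P(x) ∨ K(t,t))) ∧ (∃u K(u,u)))
Push ¬ through the quantifiers and connectives to reach negation normal form:
  (∀s ¬P(s)) ∧ ((∃x ∀t (P(x) ∧ ¬K(t,t))) ∨ (∀u ¬K(u,u)))
All bound variables are already distinct, so no renaming is needed.
Pull the quantifiers to the front (each side's bound variable is not free in the other side):
  ∀s ∃x ∀t ∀u (¬P(s) ∧ (P(x) ∧ ¬K(t,t) ∨ ¬K(u,u)))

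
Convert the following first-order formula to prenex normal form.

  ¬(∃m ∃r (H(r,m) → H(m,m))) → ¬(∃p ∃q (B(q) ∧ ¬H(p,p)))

Eliminate → and ↔ using ¬ and ∨.
  ¬¬(∃m ∃r (¬H(r,m) ∨ H(m,m))) ∨ ¬(∃p ∃q (B(q) ∧ ¬H(p,p)))
Drive negations inward (¬∀x A ≡ ∃x ¬A, ¬∃x A ≡ ∀x ¬A, De Morgan for ∧/∨):
  (∃m ∃r (¬H(r,m) ∨ H(m,m))) ∨ (∀p ∀q (¬B(q) ∨ H(p,p)))
All bound variables are already distinct, so no renaming is needed.
Extract every quantifier outward, since the variables are now distinct and don't occur free across branches:
  ∃m ∃r ∀p ∀q (¬H(r,m) ∨ H(m,m) ∨ ¬B(q) ∨ H(p,p))

∃m ∃r ∀p ∀q (¬H(r,m) ∨ H(m,m) ∨ ¬B(q) ∨ H(p,p))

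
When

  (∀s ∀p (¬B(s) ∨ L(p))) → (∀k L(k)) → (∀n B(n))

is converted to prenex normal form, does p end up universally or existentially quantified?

existential

First replace A → B with ¬A ∨ B.
  ¬(∀s ∀p (¬B(s) ∨ L(p))) ∨ ¬(∀k L(k)) ∨ (∀n B(n))
Drive negations inward (¬∀x A ≡ ∃x ¬A, ¬∃x A ≡ ∀x ¬A, De Morgan for ∧/∨):
  (∃s ∃p (B(s) ∧ ¬L(p))) ∨ (∃k ¬L(k)) ∨ (∀n B(n))
All bound variables are already distinct, so no renaming is needed.
Pull the quantifiers to the front (each side's bound variable is not free in the other side):
  ∃s ∃p ∃k ∀n (B(s) ∧ ¬L(p) ∨ ¬L(k) ∨ B(n))
The quantifier ∀p sits under an odd number of negations (counting the antecedent side of each →), so it flips to ∃p.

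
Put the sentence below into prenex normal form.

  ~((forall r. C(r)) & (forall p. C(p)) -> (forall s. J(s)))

forall r. forall p. exists s. (C(r) & C(p) & ~J(s))

First replace A → B with ¬A ∨ B.
  ~(~((forall r. C(r)) & (forall p. C(p))) | (forall s. J(s)))
Push ¬ through the quantifiers and connectives to reach negation normal form:
  (forall r. C(r)) & (forall p. C(p)) & (exists s. ~J(s))
All bound variables are already distinct, so no renaming is needed.
Finally move all quantifiers to the prefix:
  forall r. forall p. exists s. (C(r) & C(p) & ~J(s))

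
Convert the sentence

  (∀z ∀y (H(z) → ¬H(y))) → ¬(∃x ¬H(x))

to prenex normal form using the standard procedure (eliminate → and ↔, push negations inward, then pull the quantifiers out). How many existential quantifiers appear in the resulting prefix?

2

Eliminate → and ↔ using ¬ and ∨.
  ¬(∀z ∀y (¬H(z) ∨ ¬H(y))) ∨ ¬(∃x ¬H(x))
Move each ¬ inward, flipping quantifiers it crosses:
  (∃z ∃y (H(z) ∧ H(y))) ∨ (∀x H(x))
Extract every quantifier outward, since the variables are now distinct and don't occur free across branches:
  ∃z ∃y ∀x (H(z) ∧ H(y) ∨ H(x))
The prefix is ∃z ∃y ∀x: 1 universal, 2 existential.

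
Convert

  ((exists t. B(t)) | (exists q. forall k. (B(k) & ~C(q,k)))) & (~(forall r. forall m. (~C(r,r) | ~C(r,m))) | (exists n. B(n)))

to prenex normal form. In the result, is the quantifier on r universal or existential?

Move each ¬ inward, flipping quantifiers it crosses:
  ((exists t. B(t)) | (exists q. forall k. (B(k) & ~C(q,k)))) & ((exists r. exists m. (C(r,r) & C(r,m))) | (exists n. B(n)))
All bound variables are already distinct, so no renaming is needed.
Finally move all quantifiers to the prefix:
  exists t. exists q. forall k. exists r. exists m. exists n. ((B(t) | B(k) & ~C(q,k)) & (C(r,r) & C(r,m) | B(n)))
The quantifier forall r sits under an odd number of negations, so it flips to exists r.

existential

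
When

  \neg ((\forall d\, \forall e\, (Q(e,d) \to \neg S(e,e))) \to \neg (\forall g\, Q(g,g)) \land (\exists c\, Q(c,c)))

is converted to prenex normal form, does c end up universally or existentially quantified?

universal

Eliminate → and ↔ using ¬ and ∨.
  \neg (\neg (\forall d\, \forall e\, (\neg Q(e,d) \lor \neg S(e,e))) \lor \neg (\forall g\, Q(g,g)) \land (\exists c\, Q(c,c)))
Push ¬ through the quantifiers and connectives to reach negation normal form:
  (\forall d\, \forall e\, (\neg Q(e,d) \lor \neg S(e,e))) \land ((\forall g\, Q(g,g)) \lor (\forall c\, \neg Q(c,c)))
Finally move all quantifiers to the prefix:
  \forall d\, \forall e\, \forall g\, \forall c\, ((\neg Q(e,d) \lor \neg S(e,e)) \land (Q(g,g) \lor \neg Q(c,c)))
The quantifier \exists c sits under an odd number of negations (counting the antecedent side of each →), so it flips to \forall c.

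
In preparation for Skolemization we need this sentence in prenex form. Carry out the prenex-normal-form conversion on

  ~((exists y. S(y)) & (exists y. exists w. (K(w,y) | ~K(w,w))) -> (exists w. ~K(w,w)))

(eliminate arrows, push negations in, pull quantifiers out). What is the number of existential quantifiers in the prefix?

First replace A → B with ¬A ∨ B.
  ~(~((exists y. S(y)) & (exists y. exists w. (K(w,y) | ~K(w,w)))) | (exists w. ~K(w,w)))
Move each ¬ inward, flipping quantifiers it crosses:
  (exists y. S(y)) & (exists y. exists w. (K(w,y) | ~K(w,w))) & (forall w. K(w,w))
Standardize variables apart so no two quantifiers bind the same name: y↦r, w↦c.
  (exists y. S(y)) & (exists r. exists w. (K(w,r) | ~K(w,w))) & (forall c. K(c,c))
Finally move all quantifiers to the prefix:
  exists y. exists r. exists w. forall c. (S(y) & (K(w,r) | ~K(w,w)) & K(c,c))
The prefix is exists y exists r exists w forall c: 1 universal, 3 existential.

3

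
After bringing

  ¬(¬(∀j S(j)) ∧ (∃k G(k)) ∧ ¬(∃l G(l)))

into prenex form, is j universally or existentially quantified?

universal

Move each ¬ inward, flipping quantifiers it crosses:
  (∀j S(j)) ∨ (∀k ¬G(k)) ∨ (∃l G(l))
All bound variables are already distinct, so no renaming is needed.
Extract every quantifier outward, since the variables are now distinct and don't occur free across branches:
  ∀j ∀k ∃l (S(j) ∨ ¬G(k) ∨ G(l))
The quantifier ∀j sits under an even number of negations, so it remains universal.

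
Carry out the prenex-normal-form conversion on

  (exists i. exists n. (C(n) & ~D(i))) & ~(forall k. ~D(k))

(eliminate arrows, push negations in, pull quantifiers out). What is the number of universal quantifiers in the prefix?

Push ¬ through the quantifiers and connectives to reach negation normal form:
  (exists i. exists n. (C(n) & ~D(i))) & (exists k. D(k))
Finally move all quantifiers to the prefix:
  exists i. exists n. exists k. (C(n) & ~D(i) & D(k))
The prefix is exists i exists n exists k: 0 universal, 3 existential.

0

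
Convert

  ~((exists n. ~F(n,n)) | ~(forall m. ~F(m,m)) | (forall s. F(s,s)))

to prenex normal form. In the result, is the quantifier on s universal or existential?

Push ¬ through the quantifiers and connectives to reach negation normal form:
  (forall n. F(n,n)) & (forall m. ~F(m,m)) & (exists s. ~F(s,s))
All bound variables are already distinct, so no renaming is needed.
Extract every quantifier outward, since the variables are now distinct and don't occur free across branches:
  forall n. forall m. exists s. (F(n,n) & ~F(m,m) & ~F(s,s))
The quantifier forall s sits under an odd number of negations, so it flips to exists s.

existential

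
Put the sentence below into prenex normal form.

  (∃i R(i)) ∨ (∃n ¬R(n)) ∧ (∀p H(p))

Extract every quantifier outward, since the variables are now distinct and don't occur free across branches:
  ∃i ∃n ∀p (R(i) ∨ ¬R(n) ∧ H(p))

∃i ∃n ∀p (R(i) ∨ ¬R(n) ∧ H(p))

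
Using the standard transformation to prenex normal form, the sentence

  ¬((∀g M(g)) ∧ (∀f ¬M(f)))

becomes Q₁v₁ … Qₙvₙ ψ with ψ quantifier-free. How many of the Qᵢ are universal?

Move each ¬ inward, flipping quantifiers it crosses:
  (∃g ¬M(g)) ∨ (∃f M(f))
All bound variables are already distinct, so no renaming is needed.
Extract every quantifier outward, since the variables are now distinct and don't occur free across branches:
  ∃g ∃f (¬M(g) ∨ M(f))
The prefix is ∃g ∃f: 0 universal, 2 existential.

0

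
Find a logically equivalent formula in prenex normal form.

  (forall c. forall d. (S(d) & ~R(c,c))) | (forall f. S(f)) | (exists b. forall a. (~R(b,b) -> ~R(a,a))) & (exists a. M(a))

Eliminate → and ↔ using ¬ and ∨.
  (forall c. forall d. (S(d) & ~R(c,c))) | (forall f. S(f)) | (exists b. forall a. (~~R(b,b) | ~R(a,a))) & (exists a. M(a))
Push ¬ through the quantifiers and connectives to reach negation normal form:
  (forall c. forall d. (S(d) & ~R(c,c))) | (forall f. S(f)) | (exists b. forall a. (R(b,b) | ~R(a,a))) & (exists a. M(a))
Standardize variables apart so no two quantifiers bind the same name: a↦z1.
  (forall c. forall d. (S(d) & ~R(c,c))) | (forall f. S(f)) | (exists b. forall a. (R(b,b) | ~R(a,a))) & (exists z1. M(z1))
Extract every quantifier outward, since the variables are now distinct and don't occur free across branches:
  forall c. forall d. forall f. exists b. forall a. exists z1. (S(d) & ~R(c,c) | S(f) | (R(b,b) | ~R(a,a)) & M(z1))

forall c. forall d. forall f. exists b. forall a. exists z1. (S(d) & ~R(c,c) | S(f) | (R(b,b) | ~R(a,a)) & M(z1))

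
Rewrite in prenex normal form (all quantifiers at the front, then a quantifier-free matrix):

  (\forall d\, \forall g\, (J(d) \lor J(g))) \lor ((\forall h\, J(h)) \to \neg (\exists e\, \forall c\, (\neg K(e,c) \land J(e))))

Eliminate → and ↔ using ¬ and ∨.
  (\forall d\, \forall g\, (J(d) \lor J(g))) \lor \neg (\forall h\, J(h)) \lor \neg (\exists e\, \forall c\, (\neg K(e,c) \land J(e)))
Drive negations inward (¬∀x A ≡ ∃x ¬A, ¬∃x A ≡ ∀x ¬A, De Morgan for ∧/∨):
  (\forall d\, \forall g\, (J(d) \lor J(g))) \lor (\exists h\, \neg J(h)) \lor (\forall e\, \exists c\, (K(e,c) \lor \neg J(e)))
All bound variables are already distinct, so no renaming is needed.
Extract every quantifier outward, since the variables are now distinct and don't occur free across branches:
  \forall d\, \forall g\, \exists h\, \forall e\, \exists c\, (J(d) \lor J(g) \lor \neg J(h) \lor K(e,c) \lor \neg J(e))

\forall d\, \forall g\, \exists h\, \forall e\, \exists c\, (J(d) \lor J(g) \lor \neg J(h) \lor K(e,c) \lor \neg J(e))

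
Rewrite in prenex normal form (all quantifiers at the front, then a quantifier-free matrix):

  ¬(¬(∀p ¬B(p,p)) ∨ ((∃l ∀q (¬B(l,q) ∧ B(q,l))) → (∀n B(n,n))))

Rewrite implications/biconditionals: A → B as ¬A ∨ B.
  ¬(¬(∀p ¬B(p,p)) ∨ ¬(∃l ∀q (¬B(l,q) ∧ B(q,l))) ∨ (∀n B(n,n)))
Move each ¬ inward, flipping quantifiers it crosses:
  (∀p ¬B(p,p)) ∧ (∃l ∀q (¬B(l,q) ∧ B(q,l))) ∧ (∃n ¬B(n,n))
All bound variables are already distinct, so no renaming is needed.
Extract every quantifier outward, since the variables are now distinct and don't occur free across branches:
  ∀p ∃l ∀q ∃n (¬B(p,p) ∧ ¬B(l,q) ∧ B(q,l) ∧ ¬B(n,n))

∀p ∃l ∀q ∃n (¬B(p,p) ∧ ¬B(l,q) ∧ B(q,l) ∧ ¬B(n,n))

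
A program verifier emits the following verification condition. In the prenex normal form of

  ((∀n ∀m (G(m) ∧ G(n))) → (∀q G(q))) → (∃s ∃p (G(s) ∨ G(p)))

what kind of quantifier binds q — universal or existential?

First replace A → B with ¬A ∨ B.
  ¬(¬(∀n ∀m (G(m) ∧ G(n))) ∨ (∀q G(q))) ∨ (∃s ∃p (G(s) ∨ G(p)))
Move each ¬ inward, flipping quantifiers it crosses:
  (∀n ∀m (G(m) ∧ G(n))) ∧ (∃q ¬G(q)) ∨ (∃s ∃p (G(s) ∨ G(p)))
All bound variables are already distinct, so no renaming is needed.
Pull the quantifiers to the front (each side's bound variable is not free in the other side):
  ∀n ∀m ∃q ∃s ∃p (G(m) ∧ G(n) ∧ ¬G(q) ∨ G(s) ∨ G(p))
The quantifier ∀q sits under an odd number of negations (counting the antecedent side of each →), so it flips to ∃q.

existential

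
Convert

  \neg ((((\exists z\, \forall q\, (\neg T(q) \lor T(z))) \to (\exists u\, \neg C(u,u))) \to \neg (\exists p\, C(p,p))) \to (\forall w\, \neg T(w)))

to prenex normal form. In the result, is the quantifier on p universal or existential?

First replace A → B with ¬A ∨ B.
  \neg (\neg (\neg (\neg (\exists z\, \forall q\, (\neg T(q) \lor T(z))) \lor (\exists u\, \neg C(u,u))) \lor \neg (\exists p\, C(p,p))) \lor (\forall w\, \neg T(w)))
Drive negations inward (¬∀x A ≡ ∃x ¬A, ¬∃x A ≡ ∀x ¬A, De Morgan for ∧/∨):
  ((\exists z\, \forall q\, (\neg T(q) \lor T(z))) \land (\forall u\, C(u,u)) \lor (\forall p\, \neg C(p,p))) \land (\exists w\, T(w))
All bound variables are already distinct, so no renaming is needed.
Pull the quantifiers to the front (each side's bound variable is not free in the other side):
  \exists z\, \forall q\, \forall u\, \forall p\, \exists w\, (((\neg T(q) \lor T(z)) \land C(u,u) \lor \neg C(p,p)) \land T(w))
The quantifier \exists p sits under an odd number of negations (counting the antecedent side of each →), so it flips to \forall p.

universal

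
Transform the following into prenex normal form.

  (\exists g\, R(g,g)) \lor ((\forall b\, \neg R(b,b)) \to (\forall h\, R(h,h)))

First replace A → B with ¬A ∨ B.
  (\exists g\, R(g,g)) \lor \neg (\forall b\, \neg R(b,b)) \lor (\forall h\, R(h,h))
Drive negations inward (¬∀x A ≡ ∃x ¬A, ¬∃x A ≡ ∀x ¬A, De Morgan for ∧/∨):
  (\exists g\, R(g,g)) \lor (\exists b\, R(b,b)) \lor (\forall h\, R(h,h))
All bound variables are already distinct, so no renaming is needed.
Extract every quantifier outward, since the variables are now distinct and don't occur free across branches:
  \exists g\, \exists b\, \forall h\, (R(g,g) \lor R(b,b) \lor R(h,h))

\exists g\, \exists b\, \forall h\, (R(g,g) \lor R(b,b) \lor R(h,h))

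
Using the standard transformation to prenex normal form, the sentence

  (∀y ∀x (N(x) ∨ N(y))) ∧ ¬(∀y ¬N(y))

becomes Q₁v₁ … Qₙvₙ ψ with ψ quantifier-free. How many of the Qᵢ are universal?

Move each ¬ inward, flipping quantifiers it crosses:
  (∀y ∀x (N(x) ∨ N(y))) ∧ (∃y N(y))
Rename bound variables to avoid capture: y↦w1.
  (∀y ∀x (N(x) ∨ N(y))) ∧ (∃w1 N(w1))
Pull the quantifiers to the front (each side's bound variable is not free in the other side):
  ∀y ∀x ∃w1 ((N(x) ∨ N(y)) ∧ N(w1))
The prefix is ∀y ∀x ∃w1: 2 universal, 1 existential.

2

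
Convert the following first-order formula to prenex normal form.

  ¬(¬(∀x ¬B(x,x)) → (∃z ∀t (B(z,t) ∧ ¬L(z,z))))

First replace A → B with ¬A ∨ B.
  ¬(¬¬(∀x ¬B(x,x)) ∨ (∃z ∀t (B(z,t) ∧ ¬L(z,z))))
Drive negations inward (¬∀x A ≡ ∃x ¬A, ¬∃x A ≡ ∀x ¬A, De Morgan for ∧/∨):
  (∃x B(x,x)) ∧ (∀z ∃t (¬B(z,t) ∨ L(z,z)))
Pull the quantifiers to the front (each side's bound variable is not free in the other side):
  ∃x ∀z ∃t (B(x,x) ∧ (¬B(z,t) ∨ L(z,z)))

∃x ∀z ∃t (B(x,x) ∧ (¬B(z,t) ∨ L(z,z)))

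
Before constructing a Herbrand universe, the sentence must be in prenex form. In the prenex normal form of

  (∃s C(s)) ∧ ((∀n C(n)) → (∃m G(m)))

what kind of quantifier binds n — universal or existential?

existential

First replace A → B with ¬A ∨ B.
  (∃s C(s)) ∧ (¬(∀n C(n)) ∨ (∃m G(m)))
Move each ¬ inward, flipping quantifiers it crosses:
  (∃s C(s)) ∧ ((∃n ¬C(n)) ∨ (∃m G(m)))
All bound variables are already distinct, so no renaming is needed.
Extract every quantifier outward, since the variables are now distinct and don't occur free across branches:
  ∃s ∃n ∃m (C(s) ∧ (¬C(n) ∨ G(m)))
The quantifier ∀n sits under an odd number of negations (counting the antecedent side of each →), so it flips to ∃n.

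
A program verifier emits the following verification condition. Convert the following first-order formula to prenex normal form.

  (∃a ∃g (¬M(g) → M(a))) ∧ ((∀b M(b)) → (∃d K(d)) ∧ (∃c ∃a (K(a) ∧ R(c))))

∃a ∃g ∃b ∃d ∃c ∃z ((M(g) ∨ M(a)) ∧ (¬M(b) ∨ K(d) ∧ K(z) ∧ R(c)))

First replace A → B with ¬A ∨ B.
  (∃a ∃g (¬¬M(g) ∨ M(a))) ∧ (¬(∀b M(b)) ∨ (∃d K(d)) ∧ (∃c ∃a (K(a) ∧ R(c))))
Move each ¬ inward, flipping quantifiers it crosses:
  (∃a ∃g (M(g) ∨ M(a))) ∧ ((∃b ¬M(b)) ∨ (∃d K(d)) ∧ (∃c ∃a (K(a) ∧ R(c))))
Standardize variables apart so no two quantifiers bind the same name: a↦z.
  (∃a ∃g (M(g) ∨ M(a))) ∧ ((∃b ¬M(b)) ∨ (∃d K(d)) ∧ (∃c ∃z (K(z) ∧ R(c))))
Extract every quantifier outward, since the variables are now distinct and don't occur free across branches:
  ∃a ∃g ∃b ∃d ∃c ∃z ((M(g) ∨ M(a)) ∧ (¬M(b) ∨ K(d) ∧ K(z) ∧ R(c)))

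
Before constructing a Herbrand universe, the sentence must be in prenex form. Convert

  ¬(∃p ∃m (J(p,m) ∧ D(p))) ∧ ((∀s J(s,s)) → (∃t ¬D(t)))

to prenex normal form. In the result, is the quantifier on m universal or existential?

Rewrite implications/biconditionals: A → B as ¬A ∨ B.
  ¬(∃p ∃m (J(p,m) ∧ D(p))) ∧ (¬(∀s J(s,s)) ∨ (∃t ¬D(t)))
Push ¬ through the quantifiers and connectives to reach negation normal form:
  (∀p ∀m (¬J(p,m) ∨ ¬D(p))) ∧ ((∃s ¬J(s,s)) ∨ (∃t ¬D(t)))
All bound variables are already distinct, so no renaming is needed.
Extract every quantifier outward, since the variables are now distinct and don't occur free across branches:
  ∀p ∀m ∃s ∃t ((¬J(p,m) ∨ ¬D(p)) ∧ (¬J(s,s) ∨ ¬D(t)))
The quantifier ∃m sits under an odd number of negations (counting the antecedent side of each →), so it flips to ∀m.

universal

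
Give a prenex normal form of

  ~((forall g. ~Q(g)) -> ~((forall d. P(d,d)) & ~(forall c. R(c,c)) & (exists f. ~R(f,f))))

Eliminate → and ↔ using ¬ and ∨.
  ~(~(forall g. ~Q(g)) | ~((forall d. P(d,d)) & ~(forall c. R(c,c)) & (exists f. ~R(f,f))))
Drive negations inward (¬∀x A ≡ ∃x ¬A, ¬∃x A ≡ ∀x ¬A, De Morgan for ∧/∨):
  (forall g. ~Q(g)) & (forall d. P(d,d)) & (exists c. ~R(c,c)) & (exists f. ~R(f,f))
All bound variables are already distinct, so no renaming is needed.
Finally move all quantifiers to the prefix:
  forall g. forall d. exists c. exists f. (~Q(g) & P(d,d) & ~R(c,c) & ~R(f,f))

forall g. forall d. exists c. exists f. (~Q(g) & P(d,d) & ~R(c,c) & ~R(f,f))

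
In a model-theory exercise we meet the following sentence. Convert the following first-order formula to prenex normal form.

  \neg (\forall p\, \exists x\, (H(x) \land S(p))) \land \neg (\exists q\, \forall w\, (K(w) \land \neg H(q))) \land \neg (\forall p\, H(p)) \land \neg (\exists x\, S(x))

Move each ¬ inward, flipping quantifiers it crosses:
  (\exists p\, \forall x\, (\neg H(x) \lor \neg S(p))) \land (\forall q\, \exists w\, (\neg K(w) \lor H(q))) \land (\exists p\, \neg H(p)) \land (\forall x\, \neg S(x))
Give each quantifier a distinct variable: p↦y1, x↦v.
  (\exists p\, \forall x\, (\neg H(x) \lor \neg S(p))) \land (\forall q\, \exists w\, (\neg K(w) \lor H(q))) \land (\exists y1\, \neg H(y1)) \land (\forall v\, \neg S(v))
Extract every quantifier outward, since the variables are now distinct and don't occur free across branches:
  \exists p\, \forall x\, \forall q\, \exists w\, \exists y1\, \forall v\, ((\neg H(x) \lor \neg S(p)) \land (\neg K(w) \lor H(q)) \land \neg H(y1) \land \neg S(v))

\exists p\, \forall x\, \forall q\, \exists w\, \exists y1\, \forall v\, ((\neg H(x) \lor \neg S(p)) \land (\neg K(w) \lor H(q)) \land \neg H(y1) \land \neg S(v))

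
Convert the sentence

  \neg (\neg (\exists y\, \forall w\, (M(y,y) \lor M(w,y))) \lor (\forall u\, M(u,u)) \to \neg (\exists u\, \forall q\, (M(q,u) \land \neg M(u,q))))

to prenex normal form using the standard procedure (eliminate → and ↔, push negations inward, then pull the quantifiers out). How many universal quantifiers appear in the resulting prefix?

Rewrite implications/biconditionals: A → B as ¬A ∨ B.
  \neg (\neg (\neg (\exists y\, \forall w\, (M(y,y) \lor M(w,y))) \lor (\forall u\, M(u,u))) \lor \neg (\exists u\, \forall q\, (M(q,u) \land \neg M(u,q))))
Move each ¬ inward, flipping quantifiers it crosses:
  ((\forall y\, \exists w\, (\neg M(y,y) \land \neg M(w,y))) \lor (\forall u\, M(u,u))) \land (\exists u\, \forall q\, (M(q,u) \land \neg M(u,q)))
Standardize variables apart so no two quantifiers bind the same name: u↦p.
  ((\forall y\, \exists w\, (\neg M(y,y) \land \neg M(w,y))) \lor (\forall u\, M(u,u))) \land (\exists p\, \forall q\, (M(q,p) \land \neg M(p,q)))
Extract every quantifier outward, since the variables are now distinct and don't occur free across branches:
  \forall y\, \exists w\, \forall u\, \exists p\, \forall q\, ((\neg M(y,y) \land \neg M(w,y) \lor M(u,u)) \land M(q,p) \land \neg M(p,q))
The prefix is \forall y \exists w \forall u \exists p \forall q: 3 universal, 2 existential.

3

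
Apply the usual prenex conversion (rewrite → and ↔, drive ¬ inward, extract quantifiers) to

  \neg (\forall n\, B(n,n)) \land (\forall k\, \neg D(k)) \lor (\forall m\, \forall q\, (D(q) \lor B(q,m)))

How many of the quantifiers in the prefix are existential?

1

Drive negations inward (¬∀x A ≡ ∃x ¬A, ¬∃x A ≡ ∀x ¬A, De Morgan for ∧/∨):
  (\exists n\, \neg B(n,n)) \land (\forall k\, \neg D(k)) \lor (\forall m\, \forall q\, (D(q) \lor B(q,m)))
Extract every quantifier outward, since the variables are now distinct and don't occur free across branches:
  \exists n\, \forall k\, \forall m\, \forall q\, (\neg B(n,n) \land \neg D(k) \lor D(q) \lor B(q,m))
The prefix is \exists n \forall k \forall m \forall q: 3 universal, 1 existential.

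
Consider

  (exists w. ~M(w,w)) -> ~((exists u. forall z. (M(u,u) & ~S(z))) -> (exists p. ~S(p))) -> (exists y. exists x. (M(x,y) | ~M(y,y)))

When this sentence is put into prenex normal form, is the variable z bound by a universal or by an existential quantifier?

existential

First replace A → B with ¬A ∨ B.
  ~(exists w. ~M(w,w)) | ~~(~(exists u. forall z. (M(u,u) & ~S(z))) | (exists p. ~S(p))) | (exists y. exists x. (M(x,y) | ~M(y,y)))
Push ¬ through the quantifiers and connectives to reach negation normal form:
  (forall w. M(w,w)) | (forall u. exists z. (~M(u,u) | S(z))) | (exists p. ~S(p)) | (exists y. exists x. (M(x,y) | ~M(y,y)))
All bound variables are already distinct, so no renaming is needed.
Pull the quantifiers to the front (each side's bound variable is not free in the other side):
  forall w. forall u. exists z. exists p. exists y. exists x. (M(w,w) | ~M(u,u) | S(z) | ~S(p) | M(x,y) | ~M(y,y))
The quantifier forall z sits under an odd number of negations (counting the antecedent side of each →), so it flips to exists z.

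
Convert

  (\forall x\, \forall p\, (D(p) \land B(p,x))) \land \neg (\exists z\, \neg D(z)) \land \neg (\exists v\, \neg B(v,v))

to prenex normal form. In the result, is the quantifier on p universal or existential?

Drive negations inward (¬∀x A ≡ ∃x ¬A, ¬∃x A ≡ ∀x ¬A, De Morgan for ∧/∨):
  (\forall x\, \forall p\, (D(p) \land B(p,x))) \land (\forall z\, D(z)) \land (\forall v\, B(v,v))
All bound variables are already distinct, so no renaming is needed.
Pull the quantifiers to the front (each side's bound variable is not free in the other side):
  \forall x\, \forall p\, \forall z\, \forall v\, (D(p) \land B(p,x) \land D(z) \land B(v,v))
The quantifier \forall p sits under an even number of negations, so it remains universal.

universal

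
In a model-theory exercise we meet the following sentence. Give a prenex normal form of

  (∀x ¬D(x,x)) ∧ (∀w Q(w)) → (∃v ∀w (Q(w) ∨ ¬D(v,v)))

∃x ∃w ∃v ∀b (D(x,x) ∨ ¬Q(w) ∨ Q(b) ∨ ¬D(v,v))

First replace A → B with ¬A ∨ B.
  ¬((∀x ¬D(x,x)) ∧ (∀w Q(w))) ∨ (∃v ∀w (Q(w) ∨ ¬D(v,v)))
Push ¬ through the quantifiers and connectives to reach negation normal form:
  (∃x D(x,x)) ∨ (∃w ¬Q(w)) ∨ (∃v ∀w (Q(w) ∨ ¬D(v,v)))
Standardize variables apart so no two quantifiers bind the same name: w↦b.
  (∃x D(x,x)) ∨ (∃w ¬Q(w)) ∨ (∃v ∀b (Q(b) ∨ ¬D(v,v)))
Finally move all quantifiers to the prefix:
  ∃x ∃w ∃v ∀b (D(x,x) ∨ ¬Q(w) ∨ Q(b) ∨ ¬D(v,v))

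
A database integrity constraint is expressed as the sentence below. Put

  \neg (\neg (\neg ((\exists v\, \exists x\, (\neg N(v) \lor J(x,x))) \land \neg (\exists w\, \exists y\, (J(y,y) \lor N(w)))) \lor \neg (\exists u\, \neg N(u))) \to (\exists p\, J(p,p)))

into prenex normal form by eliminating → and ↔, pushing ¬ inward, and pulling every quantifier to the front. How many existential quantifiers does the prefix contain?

First replace A → B with ¬A ∨ B.
  \neg (\neg \neg (\neg ((\exists v\, \exists x\, (\neg N(v) \lor J(x,x))) \land \neg (\exists w\, \exists y\, (J(y,y) \lor N(w)))) \lor \neg (\exists u\, \neg N(u))) \lor (\exists p\, J(p,p)))
Drive negations inward (¬∀x A ≡ ∃x ¬A, ¬∃x A ≡ ∀x ¬A, De Morgan for ∧/∨):
  (\exists v\, \exists x\, (\neg N(v) \lor J(x,x))) \land (\forall w\, \forall y\, (\neg J(y,y) \land \neg N(w))) \land (\exists u\, \neg N(u)) \land (\forall p\, \neg J(p,p))
All bound variables are already distinct, so no renaming is needed.
Finally move all quantifiers to the prefix:
  \exists v\, \exists x\, \forall w\, \forall y\, \exists u\, \forall p\, ((\neg N(v) \lor J(x,x)) \land \neg J(y,y) \land \neg N(w) \land \neg N(u) \land \neg J(p,p))
The prefix is \exists v \exists x \forall w \forall y \exists u \forall p: 3 universal, 3 existential.

3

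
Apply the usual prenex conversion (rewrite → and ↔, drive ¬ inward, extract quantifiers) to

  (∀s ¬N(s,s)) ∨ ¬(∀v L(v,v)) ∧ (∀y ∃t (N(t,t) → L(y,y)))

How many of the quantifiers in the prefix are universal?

2

Eliminate → and ↔ using ¬ and ∨.
  (∀s ¬N(s,s)) ∨ ¬(∀v L(v,v)) ∧ (∀y ∃t (¬N(t,t) ∨ L(y,y)))
Move each ¬ inward, flipping quantifiers it crosses:
  (∀s ¬N(s,s)) ∨ (∃v ¬L(v,v)) ∧ (∀y ∃t (¬N(t,t) ∨ L(y,y)))
All bound variables are already distinct, so no renaming is needed.
Pull the quantifiers to the front (each side's bound variable is not free in the other side):
  ∀s ∃v ∀y ∃t (¬N(s,s) ∨ ¬L(v,v) ∧ (¬N(t,t) ∨ L(y,y)))
The prefix is ∀s ∃v ∀y ∃t: 2 universal, 2 existential.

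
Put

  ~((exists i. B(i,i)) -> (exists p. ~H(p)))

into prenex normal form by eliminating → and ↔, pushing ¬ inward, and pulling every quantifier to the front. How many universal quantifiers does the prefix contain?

1

First replace A → B with ¬A ∨ B.
  ~(~(exists i. B(i,i)) | (exists p. ~H(p)))
Push ¬ through the quantifiers and connectives to reach negation normal form:
  (exists i. B(i,i)) & (forall p. H(p))
Extract every quantifier outward, since the variables are now distinct and don't occur free across branches:
  exists i. forall p. (B(i,i) & H(p))
The prefix is exists i forall p: 1 universal, 1 existential.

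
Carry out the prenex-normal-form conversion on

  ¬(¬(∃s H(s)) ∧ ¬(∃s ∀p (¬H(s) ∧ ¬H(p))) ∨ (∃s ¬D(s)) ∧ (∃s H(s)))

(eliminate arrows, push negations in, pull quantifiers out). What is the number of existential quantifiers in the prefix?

Drive negations inward (¬∀x A ≡ ∃x ¬A, ¬∃x A ≡ ∀x ¬A, De Morgan for ∧/∨):
  ((∃s H(s)) ∨ (∃s ∀p (¬H(s) ∧ ¬H(p)))) ∧ ((∀s D(s)) ∨ (∀s ¬H(s)))
Standardize variables apart so no two quantifiers bind the same name: s↦w1, s↦v, s↦q.
  ((∃s H(s)) ∨ (∃w1 ∀p (¬H(w1) ∧ ¬H(p)))) ∧ ((∀v D(v)) ∨ (∀q ¬H(q)))
Pull the quantifiers to the front (each side's bound variable is not free in the other side):
  ∃s ∃w1 ∀p ∀v ∀q ((H(s) ∨ ¬H(w1) ∧ ¬H(p)) ∧ (D(v) ∨ ¬H(q)))
The prefix is ∃s ∃w1 ∀p ∀v ∀q: 3 universal, 2 existential.

2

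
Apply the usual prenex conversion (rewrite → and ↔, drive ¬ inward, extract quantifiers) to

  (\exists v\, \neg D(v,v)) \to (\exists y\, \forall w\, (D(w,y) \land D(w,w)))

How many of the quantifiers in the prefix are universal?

Rewrite implications/biconditionals: A → B as ¬A ∨ B.
  \neg (\exists v\, \neg D(v,v)) \lor (\exists y\, \forall w\, (D(w,y) \land D(w,w)))
Move each ¬ inward, flipping quantifiers it crosses:
  (\forall v\, D(v,v)) \lor (\exists y\, \forall w\, (D(w,y) \land D(w,w)))
Pull the quantifiers to the front (each side's bound variable is not free in the other side):
  \forall v\, \exists y\, \forall w\, (D(v,v) \lor D(w,y) \land D(w,w))
The prefix is \forall v \exists y \forall w: 2 universal, 1 existential.

2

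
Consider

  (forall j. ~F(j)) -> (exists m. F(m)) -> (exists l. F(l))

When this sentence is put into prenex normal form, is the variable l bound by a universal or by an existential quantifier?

Eliminate → and ↔ using ¬ and ∨.
  ~(forall j. ~F(j)) | ~(exists m. F(m)) | (exists l. F(l))
Push ¬ through the quantifiers and connectives to reach negation normal form:
  (exists j. F(j)) | (forall m. ~F(m)) | (exists l. F(l))
Finally move all quantifiers to the prefix:
  exists j. forall m. exists l. (F(j) | ~F(m) | F(l))
The quantifier exists l sits under an even number of negations (counting the antecedent side of each →), so it remains existential.

existential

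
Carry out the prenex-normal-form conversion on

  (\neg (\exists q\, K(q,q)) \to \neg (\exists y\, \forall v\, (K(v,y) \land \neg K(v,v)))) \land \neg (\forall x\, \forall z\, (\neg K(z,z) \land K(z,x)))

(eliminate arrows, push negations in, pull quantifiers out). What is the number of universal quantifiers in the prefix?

1

Rewrite implications/biconditionals: A → B as ¬A ∨ B.
  (\neg \neg (\exists q\, K(q,q)) \lor \neg (\exists y\, \forall v\, (K(v,y) \land \neg K(v,v)))) \land \neg (\forall x\, \forall z\, (\neg K(z,z) \land K(z,x)))
Move each ¬ inward, flipping quantifiers it crosses:
  ((\exists q\, K(q,q)) \lor (\forall y\, \exists v\, (\neg K(v,y) \lor K(v,v)))) \land (\exists x\, \exists z\, (K(z,z) \lor \neg K(z,x)))
All bound variables are already distinct, so no renaming is needed.
Pull the quantifiers to the front (each side's bound variable is not free in the other side):
  \exists q\, \forall y\, \exists v\, \exists x\, \exists z\, ((K(q,q) \lor \neg K(v,y) \lor K(v,v)) \land (K(z,z) \lor \neg K(z,x)))
The prefix is \exists q \forall y \exists v \exists x \exists z: 1 universal, 4 existential.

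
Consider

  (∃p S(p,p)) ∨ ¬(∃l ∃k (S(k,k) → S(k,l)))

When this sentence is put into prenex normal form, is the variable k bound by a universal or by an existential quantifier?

universal

First replace A → B with ¬A ∨ B.
  (∃p S(p,p)) ∨ ¬(∃l ∃k (¬S(k,k) ∨ S(k,l)))
Drive negations inward (¬∀x A ≡ ∃x ¬A, ¬∃x A ≡ ∀x ¬A, De Morgan for ∧/∨):
  (∃p S(p,p)) ∨ (∀l ∀k (S(k,k) ∧ ¬S(k,l)))
Extract every quantifier outward, since the variables are now distinct and don't occur free across branches:
  ∃p ∀l ∀k (S(p,p) ∨ S(k,k) ∧ ¬S(k,l))
The quantifier ∃k sits under an odd number of negations (counting the antecedent side of each →), so it flips to ∀k.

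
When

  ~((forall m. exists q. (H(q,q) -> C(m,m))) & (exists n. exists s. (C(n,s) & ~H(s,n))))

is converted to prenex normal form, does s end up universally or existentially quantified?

Eliminate → and ↔ using ¬ and ∨.
  ~((forall m. exists q. (~H(q,q) | C(m,m))) & (exists n. exists s. (C(n,s) & ~H(s,n))))
Move each ¬ inward, flipping quantifiers it crosses:
  (exists m. forall q. (H(q,q) & ~C(m,m))) | (forall n. forall s. (~C(n,s) | H(s,n)))
All bound variables are already distinct, so no renaming is needed.
Pull the quantifiers to the front (each side's bound variable is not free in the other side):
  exists m. forall q. forall n. forall s. (H(q,q) & ~C(m,m) | ~C(n,s) | H(s,n))
The quantifier exists s sits under an odd number of negations (counting the antecedent side of each →), so it flips to forall s.

universal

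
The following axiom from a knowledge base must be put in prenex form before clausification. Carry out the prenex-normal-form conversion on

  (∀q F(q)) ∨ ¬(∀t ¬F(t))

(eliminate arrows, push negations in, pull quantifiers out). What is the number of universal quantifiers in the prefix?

Move each ¬ inward, flipping quantifiers it crosses:
  (∀q F(q)) ∨ (∃t F(t))
All bound variables are already distinct, so no renaming is needed.
Extract every quantifier outward, since the variables are now distinct and don't occur free across branches:
  ∀q ∃t (F(q) ∨ F(t))
The prefix is ∀q ∃t: 1 universal, 1 existential.

1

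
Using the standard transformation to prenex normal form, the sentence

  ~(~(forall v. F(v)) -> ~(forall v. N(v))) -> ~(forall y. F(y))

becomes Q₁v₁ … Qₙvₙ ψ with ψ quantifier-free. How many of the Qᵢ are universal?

1

Rewrite implications/biconditionals: A → B as ¬A ∨ B.
  ~~(~~(forall v. F(v)) | ~(forall v. N(v))) | ~(forall y. F(y))
Drive negations inward (¬∀x A ≡ ∃x ¬A, ¬∃x A ≡ ∀x ¬A, De Morgan for ∧/∨):
  (forall v. F(v)) | (exists v. ~N(v)) | (exists y. ~F(y))
Give each quantifier a distinct variable: v↦s.
  (forall v. F(v)) | (exists s. ~N(s)) | (exists y. ~F(y))
Extract every quantifier outward, since the variables are now distinct and don't occur free across branches:
  forall v. exists s. exists y. (F(v) | ~N(s) | ~F(y))
The prefix is forall v exists s exists y: 1 universal, 2 existential.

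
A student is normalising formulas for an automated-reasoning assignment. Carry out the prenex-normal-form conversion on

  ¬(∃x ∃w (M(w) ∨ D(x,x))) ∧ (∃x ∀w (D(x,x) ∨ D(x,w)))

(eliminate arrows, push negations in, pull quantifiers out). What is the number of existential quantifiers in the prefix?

1

Drive negations inward (¬∀x A ≡ ∃x ¬A, ¬∃x A ≡ ∀x ¬A, De Morgan for ∧/∨):
  (∀x ∀w (¬M(w) ∧ ¬D(x,x))) ∧ (∃x ∀w (D(x,x) ∨ D(x,w)))
Standardize variables apart so no two quantifiers bind the same name: x↦x1, w↦s.
  (∀x ∀w (¬M(w) ∧ ¬D(x,x))) ∧ (∃x1 ∀s (D(x1,x1) ∨ D(x1,s)))
Extract every quantifier outward, since the variables are now distinct and don't occur free across branches:
  ∀x ∀w ∃x1 ∀s (¬M(w) ∧ ¬D(x,x) ∧ (D(x1,x1) ∨ D(x1,s)))
The prefix is ∀x ∀w ∃x1 ∀s: 3 universal, 1 existential.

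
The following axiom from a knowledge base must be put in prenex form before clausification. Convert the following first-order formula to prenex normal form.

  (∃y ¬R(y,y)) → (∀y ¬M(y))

Eliminate → and ↔ using ¬ and ∨.
  ¬(∃y ¬R(y,y)) ∨ (∀y ¬M(y))
Push ¬ through the quantifiers and connectives to reach negation normal form:
  (∀y R(y,y)) ∨ (∀y ¬M(y))
Rename bound variables to avoid capture: y↦q.
  (∀y R(y,y)) ∨ (∀q ¬M(q))
Extract every quantifier outward, since the variables are now distinct and don't occur free across branches:
  ∀y ∀q (R(y,y) ∨ ¬M(q))

∀y ∀q (R(y,y) ∨ ¬M(q))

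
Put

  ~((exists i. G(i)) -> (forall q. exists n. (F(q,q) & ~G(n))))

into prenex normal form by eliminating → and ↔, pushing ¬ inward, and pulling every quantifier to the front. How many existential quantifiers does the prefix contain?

2

Rewrite implications/biconditionals: A → B as ¬A ∨ B.
  ~(~(exists i. G(i)) | (forall q. exists n. (F(q,q) & ~G(n))))
Move each ¬ inward, flipping quantifiers it crosses:
  (exists i. G(i)) & (exists q. forall n. (~F(q,q) | G(n)))
Finally move all quantifiers to the prefix:
  exists i. exists q. forall n. (G(i) & (~F(q,q) | G(n)))
The prefix is exists i exists q forall n: 1 universal, 2 existential.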